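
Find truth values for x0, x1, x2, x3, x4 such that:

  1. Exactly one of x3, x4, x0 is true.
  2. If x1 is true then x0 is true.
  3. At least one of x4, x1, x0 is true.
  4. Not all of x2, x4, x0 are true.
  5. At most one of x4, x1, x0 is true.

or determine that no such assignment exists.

x0: False; x1: False; x2: False; x3: False; x4: True

  (1) {x3, x4, x0}: 1 true — exactly one ✓
  (2) x1=F ⇒ x0: vacuous ✓
  (3) {x4, x1, x0}: 1 true — at least one ✓
  (4) {x2, x4, x0}: 1/3 true — not all ✓
  (5) {x4, x1, x0}: 1 true — at most one ✓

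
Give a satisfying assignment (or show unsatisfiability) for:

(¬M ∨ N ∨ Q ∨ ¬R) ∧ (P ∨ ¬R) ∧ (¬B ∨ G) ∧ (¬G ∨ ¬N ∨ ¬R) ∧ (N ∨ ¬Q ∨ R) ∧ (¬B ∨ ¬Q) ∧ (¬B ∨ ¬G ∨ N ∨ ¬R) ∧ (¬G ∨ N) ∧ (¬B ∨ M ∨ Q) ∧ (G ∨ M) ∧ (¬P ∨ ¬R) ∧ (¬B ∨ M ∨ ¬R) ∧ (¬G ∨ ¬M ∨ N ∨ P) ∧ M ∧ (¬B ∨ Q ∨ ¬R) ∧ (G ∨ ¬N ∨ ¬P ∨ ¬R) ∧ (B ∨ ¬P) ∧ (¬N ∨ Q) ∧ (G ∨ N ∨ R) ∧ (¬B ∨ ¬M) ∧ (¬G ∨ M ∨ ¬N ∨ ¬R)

B = False, Q = True, N = True, R = False, P = False, M = True, G = False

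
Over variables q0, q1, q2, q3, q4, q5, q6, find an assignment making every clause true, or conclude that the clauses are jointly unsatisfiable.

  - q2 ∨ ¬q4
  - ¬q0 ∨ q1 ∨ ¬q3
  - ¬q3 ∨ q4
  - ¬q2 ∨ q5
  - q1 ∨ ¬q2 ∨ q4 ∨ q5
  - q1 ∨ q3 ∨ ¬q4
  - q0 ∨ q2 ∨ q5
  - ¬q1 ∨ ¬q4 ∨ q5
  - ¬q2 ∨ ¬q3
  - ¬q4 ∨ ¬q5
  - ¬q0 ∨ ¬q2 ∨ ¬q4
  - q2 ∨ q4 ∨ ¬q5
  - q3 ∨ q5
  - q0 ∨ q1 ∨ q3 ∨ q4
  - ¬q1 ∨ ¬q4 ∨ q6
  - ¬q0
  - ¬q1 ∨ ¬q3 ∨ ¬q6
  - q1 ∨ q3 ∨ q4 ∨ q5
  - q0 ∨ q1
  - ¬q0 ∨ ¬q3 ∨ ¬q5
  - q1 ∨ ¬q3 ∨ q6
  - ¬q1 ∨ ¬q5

The formula is unsatisfiable.

Case q0 = True:
  Clause (¬q0) is falsified — contradiction.
Case q0 = False:
  (q0 ∨ q1) forces q1 = True.
  (¬q1 ∨ ¬q5) forces q5 = False.
  (¬q2 ∨ q5) forces q2 = False.
  Clause (q0 ∨ q2 ∨ q5) is falsified — contradiction.
Both cases fail, so the formula is unsatisfiable.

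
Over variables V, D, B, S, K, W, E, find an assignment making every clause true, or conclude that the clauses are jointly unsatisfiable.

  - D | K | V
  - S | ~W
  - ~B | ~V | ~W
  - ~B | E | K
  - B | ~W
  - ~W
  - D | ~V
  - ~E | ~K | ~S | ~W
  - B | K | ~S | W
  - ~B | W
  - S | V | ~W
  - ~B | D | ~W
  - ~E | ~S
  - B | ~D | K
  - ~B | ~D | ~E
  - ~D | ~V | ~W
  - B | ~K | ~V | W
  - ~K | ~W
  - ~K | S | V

V = False; D = False; B = False; S = True; K = True; W = False; E = False

Unit clause (~W) forces W = False.
In (~B | W) only ~B is left, so B = False.
Set V = False.
Set D = False.
  then (D | K | V) forces K = True.
  then (~K | S | V) forces S = True.
  then (~E | ~S) forces E = False.
All clauses satisfied.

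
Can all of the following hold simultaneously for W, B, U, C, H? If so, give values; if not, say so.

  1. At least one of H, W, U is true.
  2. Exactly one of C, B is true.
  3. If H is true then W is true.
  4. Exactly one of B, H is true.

W: True, B: False, U: True, C: True, H: True

  (1) {H, W, U}: 3 true — at least one ✓
  (2) {C, B}: 1 true — exactly one ✓
  (3) H=T ⇒ W: T ✓
  (4) {B, H}: 1 true — exactly one ✓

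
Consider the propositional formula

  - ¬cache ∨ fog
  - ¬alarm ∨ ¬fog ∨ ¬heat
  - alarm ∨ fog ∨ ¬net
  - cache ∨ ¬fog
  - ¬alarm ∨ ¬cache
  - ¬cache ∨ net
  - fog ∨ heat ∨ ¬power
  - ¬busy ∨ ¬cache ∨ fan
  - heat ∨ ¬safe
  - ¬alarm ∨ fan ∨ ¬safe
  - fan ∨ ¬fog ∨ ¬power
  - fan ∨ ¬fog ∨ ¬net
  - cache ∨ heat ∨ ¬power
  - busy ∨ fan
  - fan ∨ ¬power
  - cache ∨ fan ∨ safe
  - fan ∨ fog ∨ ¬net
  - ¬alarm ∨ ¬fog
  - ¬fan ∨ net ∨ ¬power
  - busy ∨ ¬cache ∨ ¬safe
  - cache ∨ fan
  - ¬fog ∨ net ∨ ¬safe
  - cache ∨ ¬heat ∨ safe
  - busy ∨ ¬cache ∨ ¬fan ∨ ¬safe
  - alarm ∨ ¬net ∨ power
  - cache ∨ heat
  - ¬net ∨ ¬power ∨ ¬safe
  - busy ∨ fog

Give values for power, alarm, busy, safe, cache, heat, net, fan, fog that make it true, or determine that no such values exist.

Set power = False.
Set alarm = True.
  then (¬alarm ∨ ¬cache) forces cache = False.
  then (¬alarm ∨ ¬fog) forces fog = False.
  then (cache ∨ fan) forces fan = True.
  then (cache ∨ heat) forces heat = True.
  then (busy ∨ fog) forces busy = True.
  then (cache ∨ ¬heat ∨ safe) forces safe = True.
Set net = False.
All clauses satisfied.

power: False; alarm: True; busy: True; safe: True; cache: False; heat: True; net: False; fan: True; fog: False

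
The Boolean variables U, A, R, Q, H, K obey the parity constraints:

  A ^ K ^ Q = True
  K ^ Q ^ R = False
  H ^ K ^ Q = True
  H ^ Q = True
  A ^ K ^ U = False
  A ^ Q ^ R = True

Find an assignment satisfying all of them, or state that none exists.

U = True, A = True, R = False, Q = False, H = True, K = False

A ^ K ^ Q = T ^ F ^ F = True ✓
K ^ Q ^ R = F ^ F ^ F = False ✓
H ^ K ^ Q = T ^ F ^ F = True ✓
H ^ Q = T ^ F = True ✓
A ^ K ^ U = T ^ F ^ T = False ✓
A ^ Q ^ R = T ^ F ^ F = True ✓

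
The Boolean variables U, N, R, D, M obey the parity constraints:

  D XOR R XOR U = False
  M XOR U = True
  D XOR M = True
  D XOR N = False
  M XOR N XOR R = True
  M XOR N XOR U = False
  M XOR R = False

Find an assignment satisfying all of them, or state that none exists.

U = True, N = True, R = False, D = True, M = False

D XOR R XOR U = T XOR F XOR T = False ✓
M XOR U = F XOR T = True ✓
D XOR M = T XOR F = True ✓
D XOR N = T XOR T = False ✓
M XOR N XOR R = F XOR T XOR F = True ✓
M XOR N XOR U = F XOR T XOR T = False ✓
M XOR R = F XOR F = False ✓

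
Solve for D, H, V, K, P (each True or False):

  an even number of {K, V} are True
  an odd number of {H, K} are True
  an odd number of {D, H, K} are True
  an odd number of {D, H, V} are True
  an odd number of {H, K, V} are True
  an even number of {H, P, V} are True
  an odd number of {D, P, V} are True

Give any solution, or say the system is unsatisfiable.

D: False, H: True, V: False, K: False, P: True

{K, V}: 0 true → even ✓
{H, K}: 1 true → odd ✓
{D, H, K}: 1 true → odd ✓
{D, H, V}: 1 true → odd ✓
{H, K, V}: 1 true → odd ✓
{H, P, V}: 2 true → even ✓
{D, P, V}: 1 true → odd ✓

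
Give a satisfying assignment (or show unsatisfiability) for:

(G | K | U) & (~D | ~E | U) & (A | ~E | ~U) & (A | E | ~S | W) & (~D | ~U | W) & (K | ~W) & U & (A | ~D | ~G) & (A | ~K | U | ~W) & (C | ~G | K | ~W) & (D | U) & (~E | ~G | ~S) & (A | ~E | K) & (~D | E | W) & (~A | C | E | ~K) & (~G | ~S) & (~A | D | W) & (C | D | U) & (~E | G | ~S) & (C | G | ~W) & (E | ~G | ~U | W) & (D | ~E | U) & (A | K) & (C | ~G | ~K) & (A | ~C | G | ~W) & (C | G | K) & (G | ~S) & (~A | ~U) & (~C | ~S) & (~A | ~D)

Unit clause (U) forces U = True.
In (~A | ~U) only ~A is left, so A = False.
In (A | ~E | ~U) only ~E is left, so E = False.
In (A | K) only K is left, so K = True.
Set S = False.
Set W = False.
  then (~D | ~U | W) forces D = False.
  then (E | ~G | ~U | W) forces G = False.
Set C = True.
All clauses satisfied.

S = False, E = False, W = False, U = True, G = False, K = True, C = True, D = False, A = False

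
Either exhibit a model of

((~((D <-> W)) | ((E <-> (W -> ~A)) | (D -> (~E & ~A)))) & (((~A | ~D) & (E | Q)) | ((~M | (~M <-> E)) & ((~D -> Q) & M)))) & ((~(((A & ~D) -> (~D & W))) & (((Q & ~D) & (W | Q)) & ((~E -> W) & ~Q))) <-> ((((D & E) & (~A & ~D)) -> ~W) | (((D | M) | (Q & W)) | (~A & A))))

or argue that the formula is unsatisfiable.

The conjunct (~(((A & ~D) -> (~D & W))) & (((Q & ~D) & (W | Q)) & ((~E -> W) & ~Q))) <-> ((((D & E) & (~A & ~D)) -> ~W) | (((D | M) | (Q & W)) | (~A & A))) is unsatisfiable on its own:
  D = True: this becomes (False & False) <-> (True | True) = False.
  D = False: simplifies to ~((A -> W)) & ((Q & (W | Q)) & ((~E -> W) & ~Q)).
    Q = True: the conjunct ~Q is False.
    Q = False: the conjunct Q is False.
So the whole conjunction is unsatisfiable.

Unsatisfiable — no assignment works.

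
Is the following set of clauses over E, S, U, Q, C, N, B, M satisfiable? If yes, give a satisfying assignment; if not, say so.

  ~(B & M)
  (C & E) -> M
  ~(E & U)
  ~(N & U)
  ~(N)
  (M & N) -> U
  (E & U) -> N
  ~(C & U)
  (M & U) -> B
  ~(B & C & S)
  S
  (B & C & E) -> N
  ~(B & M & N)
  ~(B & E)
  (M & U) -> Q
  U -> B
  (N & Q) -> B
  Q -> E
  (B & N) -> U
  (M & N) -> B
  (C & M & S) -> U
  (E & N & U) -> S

Unit clause (~N) forces N = False.
Unit clause (S) forces S = True.
Set E = True.
  then (~B | ~E) forces B = False.
  then (B | ~U) forces U = False.
Set Q = False.
Set C = False.
Set M = True.
All clauses satisfied.

E: True, S: True, U: False, Q: False, C: False, N: False, B: False, M: True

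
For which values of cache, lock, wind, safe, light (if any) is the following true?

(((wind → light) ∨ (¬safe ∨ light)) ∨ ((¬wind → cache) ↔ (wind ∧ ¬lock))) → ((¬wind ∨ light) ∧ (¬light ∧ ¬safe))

cache = False; lock = True; wind = False; safe = False; light = False

  (((wind → light) ∨ (¬safe ∨ light)) ∨ ((¬wind → cache) ↔ (wind ∧ ¬lock))) → ((¬wind ∨ light) ∧ (¬light ∧ ¬safe)) = True
    ((wind → light) ∨ (¬safe ∨ light)) ∨ ((¬wind → cache) ↔ (wind ∧ ¬lock)) = True
      (wind → light) ∨ (¬safe ∨ light) = True
        wind → light = True
        ¬safe ∨ light = True
          ¬safe = True
      (¬wind → cache) ↔ (wind ∧ ¬lock) = True
        ¬wind → cache = False
          ¬wind = True
        wind ∧ ¬lock = False
          ¬lock = False
    (¬wind ∨ light) ∧ (¬light ∧ ¬safe) = True
      ¬wind ∨ light = True
        ¬wind = True
      ¬light ∧ ¬safe = True
        ¬light = True
        ¬safe = True
The formula evaluates to True.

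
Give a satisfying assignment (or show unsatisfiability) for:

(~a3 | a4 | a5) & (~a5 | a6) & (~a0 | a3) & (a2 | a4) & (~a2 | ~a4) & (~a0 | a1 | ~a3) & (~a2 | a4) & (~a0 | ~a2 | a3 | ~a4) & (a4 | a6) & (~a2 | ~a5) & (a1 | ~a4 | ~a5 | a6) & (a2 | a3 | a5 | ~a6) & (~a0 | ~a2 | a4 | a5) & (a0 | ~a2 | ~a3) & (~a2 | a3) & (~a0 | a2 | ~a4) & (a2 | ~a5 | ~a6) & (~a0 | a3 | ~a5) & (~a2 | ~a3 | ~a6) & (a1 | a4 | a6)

Set a0 = False.
Set a1 = True.
Try a2 = True:
  (~a2 | ~a4) forces a4 = False.
  clause (~a2 | a4) is falsified — backtrack.
So a2 = False.
  then (a2 | a4) forces a4 = True.
Set a3 = True.
Set a5 = False.
Set a6 = True.
All clauses satisfied.

a0=F, a1=T, a2=F, a3=T, a4=T, a5=F, a6=T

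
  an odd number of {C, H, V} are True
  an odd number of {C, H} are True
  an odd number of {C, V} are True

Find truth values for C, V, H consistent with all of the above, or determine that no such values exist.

C: True, V: False, H: False

{C, H, V}: 1 true → odd ✓
{C, H}: 1 true → odd ✓
{C, V}: 1 true → odd ✓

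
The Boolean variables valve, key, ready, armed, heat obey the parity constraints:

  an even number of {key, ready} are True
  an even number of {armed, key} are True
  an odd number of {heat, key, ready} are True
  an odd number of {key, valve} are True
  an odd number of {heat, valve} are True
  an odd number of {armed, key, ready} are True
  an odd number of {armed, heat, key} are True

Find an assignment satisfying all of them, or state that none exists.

valve = False, key = True, ready = True, armed = True, heat = True

{key, ready}: 2 true → even ✓
{armed, key}: 2 true → even ✓
{heat, key, ready}: 3 true → odd ✓
{key, valve}: 1 true → odd ✓
{heat, valve}: 1 true → odd ✓
{armed, key, ready}: 3 true → odd ✓
{armed, heat, key}: 3 true → odd ✓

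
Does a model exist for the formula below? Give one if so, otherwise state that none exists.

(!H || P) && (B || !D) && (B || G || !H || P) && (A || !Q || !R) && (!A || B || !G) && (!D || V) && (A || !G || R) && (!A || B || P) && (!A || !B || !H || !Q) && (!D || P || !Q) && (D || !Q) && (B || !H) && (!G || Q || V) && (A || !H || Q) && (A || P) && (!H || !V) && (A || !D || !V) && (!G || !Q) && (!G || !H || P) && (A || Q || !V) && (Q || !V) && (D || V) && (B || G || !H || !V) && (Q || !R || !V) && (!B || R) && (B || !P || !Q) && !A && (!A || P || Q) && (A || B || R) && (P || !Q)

Case D = True:
  (B || !D) forces B = True.
  (!D || V) forces V = True.
  (!H || !V) forces H = False.
  (A || !D || !V) forces A = True.
  Clause (!A) is falsified — contradiction.
Case D = False:
  (D || !Q) forces Q = False.
  (Q || !V) forces V = False.
  Clause (D || V) is falsified — contradiction.
Both cases fail, so the formula is unsatisfiable.

No satisfying assignment exists.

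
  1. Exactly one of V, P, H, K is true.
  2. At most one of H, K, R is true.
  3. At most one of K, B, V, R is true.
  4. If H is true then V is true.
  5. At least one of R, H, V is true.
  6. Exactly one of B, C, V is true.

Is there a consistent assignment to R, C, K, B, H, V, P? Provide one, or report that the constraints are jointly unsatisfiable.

R = False; C = False; K = False; B = False; H = False; V = True; P = False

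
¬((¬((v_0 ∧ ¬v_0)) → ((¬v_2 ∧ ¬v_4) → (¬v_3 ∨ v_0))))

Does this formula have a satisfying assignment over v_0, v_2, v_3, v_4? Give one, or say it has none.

v_0 = False, v_2 = False, v_3 = True, v_4 = False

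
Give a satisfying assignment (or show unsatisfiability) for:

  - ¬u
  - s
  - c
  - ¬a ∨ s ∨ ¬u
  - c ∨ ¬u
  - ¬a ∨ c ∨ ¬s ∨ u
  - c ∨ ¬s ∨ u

Unit clause (¬u) forces u = False.
Unit clause (s) forces s = True.
Unit clause (c) forces c = True.
Set a = False.
Check each clause:
  (¬u): ¬u holds.
  (s): s holds.
  (c): c holds.
  (¬a ∨ s ∨ ¬u): ¬a holds.
  (c ∨ ¬u): c holds.
  (¬a ∨ c ∨ ¬s ∨ u): ¬a holds.
  (c ∨ ¬s ∨ u): c holds.
All clauses satisfied.

u = False, a = False, s = True, c = True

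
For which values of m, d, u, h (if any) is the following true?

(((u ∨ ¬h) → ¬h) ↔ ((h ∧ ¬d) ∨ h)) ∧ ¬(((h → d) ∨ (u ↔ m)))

m: True, d: False, u: False, h: True

  ((u ∨ ¬h) → ¬h) ↔ ((h ∧ ¬d) ∨ h) = True
    (u ∨ ¬h) → ¬h = True
      u ∨ ¬h = False
        ¬h = False
      ¬h = False
    (h ∧ ¬d) ∨ h = True
      h ∧ ¬d = True
        ¬d = True
  ¬(((h → d) ∨ (u ↔ m))) = True
    (h → d) ∨ (u ↔ m) = False
      h → d = False
      u ↔ m = False
Both conjuncts True, so the formula holds.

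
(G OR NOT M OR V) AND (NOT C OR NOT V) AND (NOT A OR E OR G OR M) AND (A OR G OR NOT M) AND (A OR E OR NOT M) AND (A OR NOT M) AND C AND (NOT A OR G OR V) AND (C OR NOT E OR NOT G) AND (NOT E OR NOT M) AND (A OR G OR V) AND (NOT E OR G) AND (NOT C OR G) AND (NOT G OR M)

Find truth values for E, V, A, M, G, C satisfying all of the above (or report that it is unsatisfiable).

Unit clause (C) forces C = True.
In (NOT C OR G) only G is left, so G = True.
In (NOT G OR M) only M is left, so M = True.
In (NOT C OR NOT V) only NOT V is left, so V = False.
In (A OR NOT M) only A is left, so A = True.
In (NOT E OR NOT M) only NOT E is left, so E = False.
All clauses satisfied.

E=F; V=F; A=T; M=T; G=T; C=T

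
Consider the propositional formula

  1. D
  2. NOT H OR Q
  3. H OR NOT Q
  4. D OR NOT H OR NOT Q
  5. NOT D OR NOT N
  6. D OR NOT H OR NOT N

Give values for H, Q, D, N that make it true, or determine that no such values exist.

Unit clause (D) forces D = True.
In (NOT D OR NOT N) only NOT N is left, so N = False.
Set H = False.
  then (H OR NOT Q) forces Q = False.
Check each clause:
  (D): D holds.
  (NOT H OR Q): NOT H holds.
  (H OR NOT Q): NOT Q holds.
  (D OR NOT H OR NOT Q): D holds.
  (NOT D OR NOT N): NOT N holds.
  (D OR NOT H OR NOT N): D holds.
All clauses satisfied.

H = False, Q = False, D = True, N = False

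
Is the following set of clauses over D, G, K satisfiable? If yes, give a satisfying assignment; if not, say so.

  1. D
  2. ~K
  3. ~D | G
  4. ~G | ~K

Unit clause (D) forces D = True.
Unit clause (~K) forces K = False.
In (~D | G) only G is left, so G = True.
All clauses satisfied.

D = True; G = True; K = False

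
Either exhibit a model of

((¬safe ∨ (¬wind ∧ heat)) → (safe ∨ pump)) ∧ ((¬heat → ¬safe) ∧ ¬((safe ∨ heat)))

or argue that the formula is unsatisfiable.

heat = False, pump = True, safe = False, wind = True

  (¬safe ∨ (¬wind ∧ heat)) → (safe ∨ pump) = True
    ¬safe ∨ (¬wind ∧ heat) = True
      ¬safe = True
      ¬wind ∧ heat = False
        ¬wind = False
    safe ∨ pump = True
  (¬heat → ¬safe) ∧ ¬((safe ∨ heat)) = True
    ¬heat → ¬safe = True
      ¬heat = True
      ¬safe = True
    ¬((safe ∨ heat)) = True
      safe ∨ heat = False
Both conjuncts True, so the formula holds.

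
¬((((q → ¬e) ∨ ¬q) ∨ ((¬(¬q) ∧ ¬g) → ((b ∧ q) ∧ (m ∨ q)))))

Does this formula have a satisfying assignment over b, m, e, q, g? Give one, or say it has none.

b=F, m=F, e=T, q=T, g=F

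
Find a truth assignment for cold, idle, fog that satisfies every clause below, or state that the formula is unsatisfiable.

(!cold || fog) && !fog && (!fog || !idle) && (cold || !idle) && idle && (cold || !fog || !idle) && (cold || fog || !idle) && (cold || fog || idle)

Case idle = True:
  (!fog) forces fog = False.
  (!cold || fog) forces cold = False.
  Clause (cold || !idle) is falsified — contradiction.
Case idle = False:
  Clause (idle) is falsified — contradiction.
Both cases fail, so the formula is unsatisfiable.

Unsatisfiable — no assignment works.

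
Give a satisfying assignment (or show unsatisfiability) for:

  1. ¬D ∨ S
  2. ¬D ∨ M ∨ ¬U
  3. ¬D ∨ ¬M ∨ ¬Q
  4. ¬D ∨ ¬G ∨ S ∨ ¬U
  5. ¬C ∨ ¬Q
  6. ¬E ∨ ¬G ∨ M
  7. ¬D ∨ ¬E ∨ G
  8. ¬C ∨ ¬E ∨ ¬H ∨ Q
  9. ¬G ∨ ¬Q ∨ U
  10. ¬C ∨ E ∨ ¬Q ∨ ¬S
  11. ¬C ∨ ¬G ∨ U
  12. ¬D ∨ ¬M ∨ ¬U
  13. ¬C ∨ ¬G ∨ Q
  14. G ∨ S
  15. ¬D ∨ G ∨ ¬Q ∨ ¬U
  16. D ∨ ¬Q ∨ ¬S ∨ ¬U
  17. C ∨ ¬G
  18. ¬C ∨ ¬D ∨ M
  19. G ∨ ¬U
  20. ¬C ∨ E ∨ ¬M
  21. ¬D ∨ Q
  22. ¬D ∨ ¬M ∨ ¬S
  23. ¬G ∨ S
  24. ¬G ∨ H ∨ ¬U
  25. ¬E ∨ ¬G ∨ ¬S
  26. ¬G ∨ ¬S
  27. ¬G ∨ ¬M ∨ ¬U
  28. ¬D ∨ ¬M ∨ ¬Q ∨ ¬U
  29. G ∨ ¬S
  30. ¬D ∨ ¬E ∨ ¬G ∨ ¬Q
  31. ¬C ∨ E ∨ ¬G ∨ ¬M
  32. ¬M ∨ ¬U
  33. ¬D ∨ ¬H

No satisfying assignment exists.

Case S = True:
  (¬G ∨ ¬S) forces G = False.
  Clause (G ∨ ¬S) is falsified — contradiction.
Case S = False:
  (¬D ∨ S) forces D = False.
  (G ∨ S) forces G = True.
  Clause (¬G ∨ S) is falsified — contradiction.
Both cases fail, so the formula is unsatisfiable.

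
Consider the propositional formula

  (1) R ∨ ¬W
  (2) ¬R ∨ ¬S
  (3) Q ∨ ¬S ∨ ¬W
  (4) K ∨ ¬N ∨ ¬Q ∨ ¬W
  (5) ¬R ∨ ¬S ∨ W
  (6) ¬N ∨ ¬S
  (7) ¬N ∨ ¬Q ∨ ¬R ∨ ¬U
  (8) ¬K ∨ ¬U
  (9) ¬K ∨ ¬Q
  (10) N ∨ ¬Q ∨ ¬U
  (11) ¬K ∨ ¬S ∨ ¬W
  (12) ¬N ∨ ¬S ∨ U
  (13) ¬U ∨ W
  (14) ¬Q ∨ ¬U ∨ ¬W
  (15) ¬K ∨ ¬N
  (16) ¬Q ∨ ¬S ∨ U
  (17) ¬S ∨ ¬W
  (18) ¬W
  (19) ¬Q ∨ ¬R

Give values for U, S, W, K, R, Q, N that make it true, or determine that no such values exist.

U = False, S = False, W = False, K = True, R = False, Q = False, N = False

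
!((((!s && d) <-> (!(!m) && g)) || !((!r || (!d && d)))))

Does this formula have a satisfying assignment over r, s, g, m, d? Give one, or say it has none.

r=F, s=F, g=F, m=T, d=T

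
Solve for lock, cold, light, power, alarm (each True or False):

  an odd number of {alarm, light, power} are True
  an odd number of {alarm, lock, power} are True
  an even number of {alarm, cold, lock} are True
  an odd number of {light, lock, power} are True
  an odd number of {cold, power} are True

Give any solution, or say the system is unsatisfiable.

lock = True; cold = False; light = True; power = True; alarm = True

{alarm, light, power}: 3 true → odd ✓
{alarm, lock, power}: 3 true → odd ✓
{alarm, cold, lock}: 2 true → even ✓
{light, lock, power}: 3 true → odd ✓
{cold, power}: 1 true → odd ✓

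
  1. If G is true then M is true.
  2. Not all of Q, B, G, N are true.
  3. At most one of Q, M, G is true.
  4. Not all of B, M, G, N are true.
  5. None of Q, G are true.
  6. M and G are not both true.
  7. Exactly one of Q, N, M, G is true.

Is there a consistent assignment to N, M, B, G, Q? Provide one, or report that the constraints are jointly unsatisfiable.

N=F, M=T, B=T, G=F, Q=F

  (1) G=F ⇒ M: vacuous ✓
  (2) {Q, B, G, N}: 1/4 true — not all ✓
  (3) {Q, M, G}: 1 true — at most one ✓
  (4) {B, M, G, N}: 2/4 true — not all ✓
  (5) {Q, G}: 0 true — none ✓
  (6) M=T, G=F — not both ✓
  (7) {Q, N, M, G}: 1 true — exactly one ✓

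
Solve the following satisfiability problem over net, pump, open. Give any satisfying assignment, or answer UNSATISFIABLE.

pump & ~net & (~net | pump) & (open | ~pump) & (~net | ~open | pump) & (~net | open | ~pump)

Unit clause (pump) forces pump = True.
Unit clause (~net) forces net = False.
In (open | ~pump) only open is left, so open = True.
All clauses satisfied.

net: False, pump: True, open: True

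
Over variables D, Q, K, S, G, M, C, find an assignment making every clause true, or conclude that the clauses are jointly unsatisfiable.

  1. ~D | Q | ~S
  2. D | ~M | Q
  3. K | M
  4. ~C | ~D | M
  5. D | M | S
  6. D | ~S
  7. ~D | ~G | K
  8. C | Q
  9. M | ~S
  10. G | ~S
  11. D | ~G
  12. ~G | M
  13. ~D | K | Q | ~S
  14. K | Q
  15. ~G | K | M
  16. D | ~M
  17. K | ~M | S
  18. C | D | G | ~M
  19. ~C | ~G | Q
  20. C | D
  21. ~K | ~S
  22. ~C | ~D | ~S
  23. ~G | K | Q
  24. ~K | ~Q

Try D = False:
  (D | ~S) forces S = False.
  (D | M | S) forces M = True.
  clause (D | ~M) is falsified — backtrack.
So D = True.
Set Q = False.
  then (~D | Q | ~S) forces S = False.
  then (C | Q) forces C = True.
  then (K | Q) forces K = True.
  then (~C | ~G | Q) forces G = False.
  then (~C | ~D | M) forces M = True.
All clauses satisfied.

D = True; Q = False; K = True; S = False; G = False; M = True; C = True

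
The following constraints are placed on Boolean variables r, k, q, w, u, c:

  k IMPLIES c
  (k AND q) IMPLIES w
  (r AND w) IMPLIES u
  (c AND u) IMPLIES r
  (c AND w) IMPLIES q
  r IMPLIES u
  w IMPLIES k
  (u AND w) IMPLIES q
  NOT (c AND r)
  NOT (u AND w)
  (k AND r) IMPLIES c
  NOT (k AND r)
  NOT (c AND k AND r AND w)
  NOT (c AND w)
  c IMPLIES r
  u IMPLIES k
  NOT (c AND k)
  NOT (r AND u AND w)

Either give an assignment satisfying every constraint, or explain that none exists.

r: False; k: False; q: False; w: False; u: False; c: False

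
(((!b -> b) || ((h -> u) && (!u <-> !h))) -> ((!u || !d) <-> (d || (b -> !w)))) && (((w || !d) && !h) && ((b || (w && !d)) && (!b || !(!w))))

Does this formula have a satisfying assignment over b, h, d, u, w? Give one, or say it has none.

b = False, h = False, d = False, u = False, w = True

  ((!b -> b) || ((h -> u) && (!u <-> !h))) -> ((!u || !d) <-> (d || (b -> !w))) = True
    (!b -> b) || ((h -> u) && (!u <-> !h)) = True
      !b -> b = False
        !b = True
      (h -> u) && (!u <-> !h) = True
        h -> u = True
        !u <-> !h = True
          !u = True
          !h = True
    (!u || !d) <-> (d || (b -> !w)) = True
      !u || !d = True
        !u = True
        !d = True
      d || (b -> !w) = True
        b -> !w = True
          !w = False
  ((w || !d) && !h) && ((b || (w && !d)) && (!b || !(!w))) = True
    (w || !d) && !h = True
      w || !d = True
        !d = True
      !h = True
    (b || (w && !d)) && (!b || !(!w)) = True
      b || (w && !d) = True
        w && !d = True
          !d = True
      !b || !(!w) = True
        !b = True
        !(!w) = True
          !w = False
Both conjuncts True, so the formula holds.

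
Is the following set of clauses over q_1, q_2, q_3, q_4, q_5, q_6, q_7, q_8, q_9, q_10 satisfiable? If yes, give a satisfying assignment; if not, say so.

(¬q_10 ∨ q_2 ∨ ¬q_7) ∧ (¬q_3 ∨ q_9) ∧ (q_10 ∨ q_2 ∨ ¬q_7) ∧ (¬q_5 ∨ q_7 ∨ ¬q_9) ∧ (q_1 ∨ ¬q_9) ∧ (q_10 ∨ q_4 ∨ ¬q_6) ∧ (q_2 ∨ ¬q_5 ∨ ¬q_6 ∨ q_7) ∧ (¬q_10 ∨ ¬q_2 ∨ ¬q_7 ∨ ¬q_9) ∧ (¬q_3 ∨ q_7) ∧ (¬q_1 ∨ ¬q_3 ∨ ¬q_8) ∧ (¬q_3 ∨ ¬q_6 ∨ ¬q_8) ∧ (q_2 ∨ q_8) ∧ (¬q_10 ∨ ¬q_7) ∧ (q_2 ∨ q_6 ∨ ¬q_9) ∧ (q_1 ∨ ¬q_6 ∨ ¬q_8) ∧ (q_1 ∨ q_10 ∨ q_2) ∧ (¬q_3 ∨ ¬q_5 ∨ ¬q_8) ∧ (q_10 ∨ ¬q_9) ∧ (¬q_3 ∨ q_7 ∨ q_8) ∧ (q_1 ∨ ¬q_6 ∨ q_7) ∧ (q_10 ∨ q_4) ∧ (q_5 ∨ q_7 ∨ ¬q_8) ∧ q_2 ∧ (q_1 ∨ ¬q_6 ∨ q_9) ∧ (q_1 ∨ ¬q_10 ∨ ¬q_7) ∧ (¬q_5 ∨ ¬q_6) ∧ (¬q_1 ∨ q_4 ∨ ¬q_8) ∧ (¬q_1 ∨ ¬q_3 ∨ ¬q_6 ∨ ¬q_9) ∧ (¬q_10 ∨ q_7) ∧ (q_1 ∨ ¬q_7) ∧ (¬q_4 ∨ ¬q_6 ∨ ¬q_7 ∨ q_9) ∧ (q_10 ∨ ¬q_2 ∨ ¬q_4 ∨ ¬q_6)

q_1 = True, q_2 = True, q_3 = False, q_4 = True, q_5 = False, q_6 = False, q_7 = True, q_8 = True, q_9 = False, q_10 = False

Unit clause (q_2) forces q_2 = True.
Set q_1 = True.
Try q_3 = True:
  (¬q_3 ∨ q_9) forces q_9 = True.
  (¬q_3 ∨ q_7) forces q_7 = True.
  (¬q_10 ∨ ¬q_2 ∨ ¬q_7 ∨ ¬q_9) forces q_10 = False.
  clause (q_10 ∨ ¬q_9) is falsified — backtrack.
So q_3 = False.
Set q_4 = True.
Set q_5 = False.
Try q_6 = True:
  (q_10 ∨ ¬q_2 ∨ ¬q_4 ∨ ¬q_6) forces q_10 = True.
  (¬q_10 ∨ ¬q_7) forces q_7 = False.
  clause (¬q_10 ∨ q_7) is falsified — backtrack.
So q_6 = False.
Set q_7 = True.
  then (¬q_10 ∨ ¬q_7) forces q_10 = False.
  then (q_10 ∨ ¬q_9) forces q_9 = False.
Set q_8 = True.
All clauses satisfied.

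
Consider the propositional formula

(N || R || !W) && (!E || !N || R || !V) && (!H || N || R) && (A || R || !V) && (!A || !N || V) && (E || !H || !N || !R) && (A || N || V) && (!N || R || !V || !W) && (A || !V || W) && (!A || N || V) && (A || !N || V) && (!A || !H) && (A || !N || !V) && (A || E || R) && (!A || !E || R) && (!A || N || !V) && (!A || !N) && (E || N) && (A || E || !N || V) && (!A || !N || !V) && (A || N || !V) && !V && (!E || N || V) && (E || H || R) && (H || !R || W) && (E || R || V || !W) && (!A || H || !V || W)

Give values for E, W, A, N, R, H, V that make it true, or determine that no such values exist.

Case N = True:
  (!A || !N) forces A = False.
  (A || !N || V) forces V = True.
  Clause (A || !N || !V) is falsified — contradiction.
Case N = False:
  (E || N) forces E = True.
  (!V) forces V = False.
  Clause (!E || N || V) is falsified — contradiction.
Both cases fail, so the formula is unsatisfiable.

Unsatisfiable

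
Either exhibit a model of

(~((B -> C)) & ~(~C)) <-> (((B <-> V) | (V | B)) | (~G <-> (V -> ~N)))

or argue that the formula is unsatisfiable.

Unsatisfiable — no assignment works.

Case B = True: the formula simplifies to ~C & ~(~C).
  C = True: the conjunct ~C is False.
  C = False: the conjunct ~(~C) becomes ~(~False) = False.
Case B = False: the formula simplifies to ~(((~V | V) | (~G <-> (V -> ~N)))).
  V = True: this becomes ~((True | (~G <-> ~N))) = False.
  V = False: this becomes ~((True | ~G)) = False.
Both cases fail — unsatisfiable.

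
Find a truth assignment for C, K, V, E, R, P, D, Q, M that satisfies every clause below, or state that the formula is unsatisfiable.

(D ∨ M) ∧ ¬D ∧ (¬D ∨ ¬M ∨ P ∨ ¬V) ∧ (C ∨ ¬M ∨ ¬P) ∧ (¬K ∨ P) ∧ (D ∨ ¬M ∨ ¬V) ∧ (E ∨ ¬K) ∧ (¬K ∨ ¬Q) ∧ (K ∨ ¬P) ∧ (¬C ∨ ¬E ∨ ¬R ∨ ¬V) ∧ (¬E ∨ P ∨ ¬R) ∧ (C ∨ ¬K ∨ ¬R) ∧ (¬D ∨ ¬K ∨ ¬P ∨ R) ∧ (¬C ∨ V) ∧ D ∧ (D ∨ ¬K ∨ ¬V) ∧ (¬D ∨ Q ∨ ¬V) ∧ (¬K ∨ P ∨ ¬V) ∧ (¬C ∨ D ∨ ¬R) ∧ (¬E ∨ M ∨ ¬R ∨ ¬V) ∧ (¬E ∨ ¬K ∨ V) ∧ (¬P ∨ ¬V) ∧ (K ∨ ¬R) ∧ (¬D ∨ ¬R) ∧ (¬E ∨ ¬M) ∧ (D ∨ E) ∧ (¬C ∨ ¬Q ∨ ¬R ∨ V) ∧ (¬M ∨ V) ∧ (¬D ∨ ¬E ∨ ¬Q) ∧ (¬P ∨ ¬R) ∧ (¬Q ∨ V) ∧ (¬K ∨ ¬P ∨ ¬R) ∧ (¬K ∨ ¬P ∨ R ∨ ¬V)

Case D = True:
  Clause (¬D) is falsified — contradiction.
Case D = False:
  Clause (D) is falsified — contradiction.
Both cases fail, so the formula is unsatisfiable.

Unsatisfiable — no assignment works.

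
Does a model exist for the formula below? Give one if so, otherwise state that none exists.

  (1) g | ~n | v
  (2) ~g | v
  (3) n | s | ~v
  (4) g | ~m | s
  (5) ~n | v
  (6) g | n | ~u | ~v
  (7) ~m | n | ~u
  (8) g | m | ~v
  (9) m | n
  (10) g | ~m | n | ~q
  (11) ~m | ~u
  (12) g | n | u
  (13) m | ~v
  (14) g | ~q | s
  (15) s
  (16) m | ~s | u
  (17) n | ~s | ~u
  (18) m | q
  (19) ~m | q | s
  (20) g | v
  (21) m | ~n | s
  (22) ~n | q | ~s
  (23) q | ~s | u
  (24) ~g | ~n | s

u = False, s = True, n = False, m = True, v = True, g = True, q = True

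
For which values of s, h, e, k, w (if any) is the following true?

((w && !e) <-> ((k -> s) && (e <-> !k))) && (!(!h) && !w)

s=T, h=T, e=F, k=F, w=F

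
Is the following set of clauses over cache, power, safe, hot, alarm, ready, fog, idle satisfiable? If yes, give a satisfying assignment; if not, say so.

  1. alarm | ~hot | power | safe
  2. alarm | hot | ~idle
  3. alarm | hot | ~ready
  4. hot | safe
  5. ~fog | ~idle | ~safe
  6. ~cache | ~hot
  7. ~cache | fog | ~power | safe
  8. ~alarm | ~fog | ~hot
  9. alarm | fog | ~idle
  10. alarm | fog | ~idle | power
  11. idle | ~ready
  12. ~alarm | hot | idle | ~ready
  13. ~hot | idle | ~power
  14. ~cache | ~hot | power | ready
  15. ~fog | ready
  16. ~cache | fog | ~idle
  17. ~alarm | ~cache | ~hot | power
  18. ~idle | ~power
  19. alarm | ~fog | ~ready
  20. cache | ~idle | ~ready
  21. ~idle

cache=T, power=T, safe=T, hot=F, alarm=F, ready=F, fog=F, idle=F

Unit clause (~idle) forces idle = False.
In (idle | ~ready) only ~ready is left, so ready = False.
In (~fog | ready) only ~fog is left, so fog = False.
Set cache = True.
  then (~cache | ~hot) forces hot = False.
  then (hot | safe) forces safe = True.
Set power = True.
Set alarm = False.
All clauses satisfied.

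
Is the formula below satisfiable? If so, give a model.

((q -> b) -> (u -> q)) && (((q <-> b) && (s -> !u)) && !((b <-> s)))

s = False, q = True, u = False, b = True

  (q -> b) -> (u -> q) = True
    q -> b = True
    u -> q = True
  ((q <-> b) && (s -> !u)) && !((b <-> s)) = True
    (q <-> b) && (s -> !u) = True
      q <-> b = True
      s -> !u = True
        !u = True
    !((b <-> s)) = True
      b <-> s = False
Both conjuncts True, so the formula holds.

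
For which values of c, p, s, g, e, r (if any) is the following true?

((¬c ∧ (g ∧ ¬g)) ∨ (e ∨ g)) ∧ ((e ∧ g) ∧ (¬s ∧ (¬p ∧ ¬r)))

c = True, p = False, s = False, g = True, e = True, r = False

  (¬c ∧ (g ∧ ¬g)) ∨ (e ∨ g) = True
    ¬c ∧ (g ∧ ¬g) = False
      ¬c = False
      g ∧ ¬g = False
        ¬g = False
    e ∨ g = True
  (e ∧ g) ∧ (¬s ∧ (¬p ∧ ¬r)) = True
    e ∧ g = True
    ¬s ∧ (¬p ∧ ¬r) = True
      ¬s = True
      ¬p ∧ ¬r = True
        ¬p = True
        ¬r = True
Both conjuncts True, so the formula holds.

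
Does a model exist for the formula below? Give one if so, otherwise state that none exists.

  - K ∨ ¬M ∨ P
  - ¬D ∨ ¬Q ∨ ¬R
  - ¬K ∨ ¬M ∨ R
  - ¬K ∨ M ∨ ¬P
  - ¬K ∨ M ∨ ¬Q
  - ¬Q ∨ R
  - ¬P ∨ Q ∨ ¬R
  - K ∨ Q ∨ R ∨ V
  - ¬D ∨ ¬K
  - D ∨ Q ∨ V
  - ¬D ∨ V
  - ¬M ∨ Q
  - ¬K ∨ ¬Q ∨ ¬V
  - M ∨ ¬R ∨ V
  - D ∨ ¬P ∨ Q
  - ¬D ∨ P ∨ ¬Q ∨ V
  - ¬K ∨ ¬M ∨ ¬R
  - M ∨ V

Set R = True.
Set V = True.
Set D = True.
  then (¬D ∨ ¬Q ∨ ¬R) forces Q = False.
  then (¬P ∨ Q ∨ ¬R) forces P = False.
  then (¬D ∨ ¬K) forces K = False.
  then (¬M ∨ Q) forces M = False.
All clauses satisfied.

R=T; V=T; D=T; Q=F; K=F; P=F; M=F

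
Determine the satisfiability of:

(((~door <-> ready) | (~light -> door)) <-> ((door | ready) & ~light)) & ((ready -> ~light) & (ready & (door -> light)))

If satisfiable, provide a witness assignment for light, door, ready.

light=F, door=F, ready=T

  ((~door <-> ready) | (~light -> door)) <-> ((door | ready) & ~light) = True
    (~door <-> ready) | (~light -> door) = True
      ~door <-> ready = True
        ~door = True
      ~light -> door = False
        ~light = True
    (door | ready) & ~light = True
      door | ready = True
      ~light = True
  (ready -> ~light) & (ready & (door -> light)) = True
    ready -> ~light = True
      ~light = True
    ready & (door -> light) = True
      door -> light = True
Both conjuncts True, so the formula holds.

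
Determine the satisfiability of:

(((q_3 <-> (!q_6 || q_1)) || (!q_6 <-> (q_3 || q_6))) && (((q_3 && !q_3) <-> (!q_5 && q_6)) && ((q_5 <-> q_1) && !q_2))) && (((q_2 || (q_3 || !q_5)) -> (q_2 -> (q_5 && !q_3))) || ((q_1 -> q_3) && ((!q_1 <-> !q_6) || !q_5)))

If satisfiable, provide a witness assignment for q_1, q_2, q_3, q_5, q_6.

q_1 = True, q_2 = False, q_3 = True, q_5 = True, q_6 = False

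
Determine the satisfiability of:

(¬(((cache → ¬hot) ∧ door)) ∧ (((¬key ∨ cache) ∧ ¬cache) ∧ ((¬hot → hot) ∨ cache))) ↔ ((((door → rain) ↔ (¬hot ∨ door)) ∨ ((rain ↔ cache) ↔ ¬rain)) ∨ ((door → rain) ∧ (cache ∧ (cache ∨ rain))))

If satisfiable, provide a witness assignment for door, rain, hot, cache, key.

door = True, rain = False, hot = False, cache = True, key = True

  (¬(((cache → ¬hot) ∧ door)) ∧ (((¬key ∨ cache) ∧ ¬cache) ∧ ((¬hot → hot) ∨ cache))) ↔ ((((door → rain) ↔ (¬hot ∨ door)) ∨ ((rain ↔ cache) ↔ ¬rain)) ∨ ((door → rain) ∧ (cache ∧ (cache ∨ rain)))) = True
    ¬(((cache → ¬hot) ∧ door)) ∧ (((¬key ∨ cache) ∧ ¬cache) ∧ ((¬hot → hot) ∨ cache)) = False
      ¬(((cache → ¬hot) ∧ door)) = False
        (cache → ¬hot) ∧ door = True
          cache → ¬hot = True
            ¬hot = True
      ((¬key ∨ cache) ∧ ¬cache) ∧ ((¬hot → hot) ∨ cache) = False
        (¬key ∨ cache) ∧ ¬cache = False
          ¬key ∨ cache = True
            ¬key = False
          ¬cache = False
        (¬hot → hot) ∨ cache = True
          ¬hot → hot = False
            ¬hot = True
    (((door → rain) ↔ (¬hot ∨ door)) ∨ ((rain ↔ cache) ↔ ¬rain)) ∨ ((door → rain) ∧ (cache ∧ (cache ∨ rain))) = False
      ((door → rain) ↔ (¬hot ∨ door)) ∨ ((rain ↔ cache) ↔ ¬rain) = False
        (door → rain) ↔ (¬hot ∨ door) = False
          door → rain = False
          ¬hot ∨ door = True
            ¬hot = True
        (rain ↔ cache) ↔ ¬rain = False
          rain ↔ cache = False
          ¬rain = True
      (door → rain) ∧ (cache ∧ (cache ∨ rain)) = False
        door → rain = False
        cache ∧ (cache ∨ rain) = True
          cache ∨ rain = True
The formula evaluates to True.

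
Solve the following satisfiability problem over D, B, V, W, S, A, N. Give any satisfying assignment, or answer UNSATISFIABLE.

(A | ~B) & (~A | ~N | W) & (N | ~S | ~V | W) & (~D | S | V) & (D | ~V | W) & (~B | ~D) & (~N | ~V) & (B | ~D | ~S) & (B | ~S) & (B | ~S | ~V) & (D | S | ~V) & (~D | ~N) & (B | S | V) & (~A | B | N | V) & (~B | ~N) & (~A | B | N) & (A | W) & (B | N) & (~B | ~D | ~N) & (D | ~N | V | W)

D=F, B=T, V=F, W=T, S=T, A=T, N=F

Try D = True:
  (~B | ~D) forces B = False.
  (B | ~D | ~S) forces S = False.
  (~D | S | V) forces V = True.
  (~N | ~V) forces N = False.
  clause (B | N) is falsified — backtrack.
So D = False.
Try B = False:
  (B | ~S) forces S = False.
  (D | S | ~V) forces V = False.
  clause (B | S | V) is falsified — backtrack.
So B = True.
  then (A | ~B) forces A = True.
  then (~B | ~N) forces N = False.
Set V = False.
Set W = True.
Set S = True.
All clauses satisfied.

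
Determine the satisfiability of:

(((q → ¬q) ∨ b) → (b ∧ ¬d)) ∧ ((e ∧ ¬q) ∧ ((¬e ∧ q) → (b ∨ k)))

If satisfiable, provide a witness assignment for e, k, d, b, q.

e = True, k = False, d = False, b = True, q = False

  ((q → ¬q) ∨ b) → (b ∧ ¬d) = True
    (q → ¬q) ∨ b = True
      q → ¬q = True
        ¬q = True
    b ∧ ¬d = True
      ¬d = True
  (e ∧ ¬q) ∧ ((¬e ∧ q) → (b ∨ k)) = True
    e ∧ ¬q = True
      ¬q = True
    (¬e ∧ q) → (b ∨ k) = True
      ¬e ∧ q = False
        ¬e = False
      b ∨ k = True
Both conjuncts True, so the formula holds.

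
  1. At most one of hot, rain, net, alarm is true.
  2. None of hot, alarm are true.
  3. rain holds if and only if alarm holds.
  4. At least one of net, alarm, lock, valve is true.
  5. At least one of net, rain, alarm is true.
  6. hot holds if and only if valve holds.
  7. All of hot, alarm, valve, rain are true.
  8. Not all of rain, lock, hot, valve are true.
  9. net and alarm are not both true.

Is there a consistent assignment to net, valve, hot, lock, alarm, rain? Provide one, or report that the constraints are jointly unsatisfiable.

Case hot = True:
  Constraint (2) is violated (hot=T) — contradiction.
Case hot = False:
  Constraint (7) is violated (hot=F) — contradiction.
Both cases fail — unsatisfiable.

UNSATISFIABLE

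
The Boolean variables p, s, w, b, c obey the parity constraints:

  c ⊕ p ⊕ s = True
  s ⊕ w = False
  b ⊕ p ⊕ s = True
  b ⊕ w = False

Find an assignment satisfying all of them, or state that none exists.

p=T, s=F, w=F, b=F, c=F

c ⊕ p ⊕ s = F ⊕ T ⊕ F = True ✓
s ⊕ w = F ⊕ F = False ✓
b ⊕ p ⊕ s = F ⊕ T ⊕ F = True ✓
b ⊕ w = F ⊕ F = False ✓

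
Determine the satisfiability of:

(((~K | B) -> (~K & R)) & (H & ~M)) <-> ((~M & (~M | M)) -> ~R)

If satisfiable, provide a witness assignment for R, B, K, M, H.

R=T; B=T; K=T; M=F; H=F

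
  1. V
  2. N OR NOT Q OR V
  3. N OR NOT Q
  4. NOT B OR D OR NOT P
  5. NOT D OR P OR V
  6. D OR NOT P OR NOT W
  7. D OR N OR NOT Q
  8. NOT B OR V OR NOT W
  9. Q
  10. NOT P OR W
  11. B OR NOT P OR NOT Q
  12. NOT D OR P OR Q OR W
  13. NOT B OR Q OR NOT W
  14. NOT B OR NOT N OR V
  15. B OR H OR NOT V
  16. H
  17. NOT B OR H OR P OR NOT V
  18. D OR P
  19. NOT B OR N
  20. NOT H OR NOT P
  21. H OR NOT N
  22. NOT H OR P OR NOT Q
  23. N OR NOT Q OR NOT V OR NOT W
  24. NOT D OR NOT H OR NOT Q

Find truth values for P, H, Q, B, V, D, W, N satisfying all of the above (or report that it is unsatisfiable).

Case H = True:
  (V) forces V = True.
  (Q) forces Q = True.
  (N OR NOT Q) forces N = True.
  (NOT H OR NOT P) forces P = False.
  Clause (NOT H OR P OR NOT Q) is falsified — contradiction.
Case H = False:
  Clause (H) is falsified — contradiction.
Both cases fail, so the formula is unsatisfiable.

Unsatisfiable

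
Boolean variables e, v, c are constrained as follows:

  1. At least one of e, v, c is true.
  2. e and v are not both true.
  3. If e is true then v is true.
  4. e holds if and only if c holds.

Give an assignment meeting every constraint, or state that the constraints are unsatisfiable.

e: False, v: True, c: False

  (1) {e, v, c}: 1 true — at least one ✓
  (2) e=F, v=T — not both ✓
  (3) e=F ⇒ v: vacuous ✓
  (4) e=F, c=F — same ✓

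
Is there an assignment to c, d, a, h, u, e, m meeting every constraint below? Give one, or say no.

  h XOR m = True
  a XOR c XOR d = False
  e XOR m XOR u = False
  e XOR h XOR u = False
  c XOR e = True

Adding constraints 1, 3, 4 mod 2: every variable appears an even number of times on the left, so the left side is 0.
But the right sides sum to 1 (mod 2). 0 ≠ 1 — the system is inconsistent.

The formula is unsatisfiable.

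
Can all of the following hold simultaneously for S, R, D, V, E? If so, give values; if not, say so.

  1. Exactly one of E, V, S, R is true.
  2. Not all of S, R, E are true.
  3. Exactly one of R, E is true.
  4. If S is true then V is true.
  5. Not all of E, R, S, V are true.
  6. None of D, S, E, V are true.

S=F, R=T, D=F, V=F, E=F

  (1) {E, V, S, R}: 1 true — exactly one ✓
  (2) {S, R, E}: 1/3 true — not all ✓
  (3) {R, E}: 1 true — exactly one ✓
  (4) S=F ⇒ V: vacuous ✓
  (5) {E, R, S, V}: 1/4 true — not all ✓
  (6) {D, S, E, V}: 0 true — none ✓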